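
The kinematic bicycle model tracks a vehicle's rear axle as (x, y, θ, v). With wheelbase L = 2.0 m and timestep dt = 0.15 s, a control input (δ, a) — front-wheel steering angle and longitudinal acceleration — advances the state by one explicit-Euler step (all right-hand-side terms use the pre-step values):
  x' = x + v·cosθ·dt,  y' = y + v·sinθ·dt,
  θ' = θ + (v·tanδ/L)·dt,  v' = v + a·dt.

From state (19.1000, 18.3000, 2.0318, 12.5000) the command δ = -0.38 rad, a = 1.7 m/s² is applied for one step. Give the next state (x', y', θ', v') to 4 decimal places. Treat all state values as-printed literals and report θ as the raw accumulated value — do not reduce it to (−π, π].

(18.2659, 19.9793, 1.6574, 12.7550)

x' = 19.1000 + 12.5000·cos(2.0318)·0.15 = 18.2659
y' = 18.3000 + 12.5000·sin(2.0318)·0.15 = 19.9793
θ' = 2.0318 + (12.5000/2.0)·tan(-0.38)·0.15 = 1.6574
v' = 12.5000 + 1.7000·0.15 = 12.7550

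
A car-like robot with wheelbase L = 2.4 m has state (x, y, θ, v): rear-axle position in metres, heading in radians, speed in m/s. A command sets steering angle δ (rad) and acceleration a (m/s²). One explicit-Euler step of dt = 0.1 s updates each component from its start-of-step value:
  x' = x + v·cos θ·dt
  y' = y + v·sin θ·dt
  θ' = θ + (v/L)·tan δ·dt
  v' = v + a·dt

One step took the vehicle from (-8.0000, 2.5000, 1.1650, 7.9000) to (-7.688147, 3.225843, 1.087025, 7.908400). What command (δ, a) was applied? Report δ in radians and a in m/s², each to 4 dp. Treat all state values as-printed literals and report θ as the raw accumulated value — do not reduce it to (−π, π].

a = (v'−v)/dt = (0.008400)/0.1 = 0.0840
Δθ = θ'−θ = -0.077975;  (v·dt/L) = 7.9000·0.1/2.4 = 0.329167
tan δ = Δθ·L/(v·dt) = -0.236886  →  δ = -0.2326

δ = -0.2326, a = 0.0840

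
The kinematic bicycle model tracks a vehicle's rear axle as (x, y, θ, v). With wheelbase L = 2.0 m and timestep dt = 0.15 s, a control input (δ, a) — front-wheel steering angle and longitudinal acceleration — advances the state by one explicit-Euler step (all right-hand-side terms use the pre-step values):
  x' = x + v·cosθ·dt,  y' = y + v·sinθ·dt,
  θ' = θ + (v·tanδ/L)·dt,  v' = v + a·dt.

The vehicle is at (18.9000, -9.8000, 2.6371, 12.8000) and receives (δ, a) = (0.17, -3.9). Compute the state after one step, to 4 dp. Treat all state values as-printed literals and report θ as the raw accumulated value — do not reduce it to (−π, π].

x' = 18.9000 + 12.8000·cos(2.6371)·0.15 = 17.2192
y' = -9.8000 + 12.8000·sin(2.6371)·0.15 = -8.8719
θ' = 2.6371 + (12.8000/2.0)·tan(0.17)·0.15 = 2.8019
v' = 12.8000 − 3.9000·0.15 = 12.2150

(17.2192, -8.8719, 2.8019, 12.2150)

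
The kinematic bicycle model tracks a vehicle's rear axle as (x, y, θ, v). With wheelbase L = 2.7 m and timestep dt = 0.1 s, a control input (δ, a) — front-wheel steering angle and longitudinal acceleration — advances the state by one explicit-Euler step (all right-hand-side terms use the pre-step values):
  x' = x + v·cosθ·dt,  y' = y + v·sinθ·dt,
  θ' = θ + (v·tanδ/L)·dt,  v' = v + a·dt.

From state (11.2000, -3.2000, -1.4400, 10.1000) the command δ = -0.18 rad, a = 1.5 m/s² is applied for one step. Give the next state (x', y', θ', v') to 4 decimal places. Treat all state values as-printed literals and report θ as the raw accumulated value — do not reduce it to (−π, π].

x' = 11.2000 + 10.1000·cos(-1.4400)·0.1 = 11.3317
y' = -3.2000 + 10.1000·sin(-1.4400)·0.1 = -4.2014
θ' = -1.4400 + (10.1000/2.7)·tan(-0.18)·0.1 = -1.5081
v' = 10.1000 + 1.5000·0.1 = 10.2500

(11.3317, -4.2014, -1.5081, 10.2500)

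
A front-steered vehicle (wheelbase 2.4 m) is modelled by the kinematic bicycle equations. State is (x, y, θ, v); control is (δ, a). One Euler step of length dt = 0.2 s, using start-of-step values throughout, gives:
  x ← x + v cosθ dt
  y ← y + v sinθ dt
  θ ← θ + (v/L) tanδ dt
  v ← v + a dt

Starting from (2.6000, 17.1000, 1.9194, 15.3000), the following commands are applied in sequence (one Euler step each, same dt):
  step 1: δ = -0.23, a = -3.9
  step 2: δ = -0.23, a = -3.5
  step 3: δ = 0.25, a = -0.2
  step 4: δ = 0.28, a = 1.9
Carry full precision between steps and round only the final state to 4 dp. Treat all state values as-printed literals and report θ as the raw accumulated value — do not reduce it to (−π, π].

after step 1 (δ=-0.23, a=-3.9): (1.554747, 19.975943, 1.620867, 14.520000)
after step 2 (δ=-0.23, a=-3.5): (1.409402, 22.876303, 1.337554, 13.820000)
after step 3 (δ=0.25, a=-0.2): (2.048255, 25.565460, 1.631623, 13.780000)
after step 4 (δ=0.28, a=1.9): (1.880722, 28.316363, 1.961831, 14.160000)

(1.8807, 28.3164, 1.9618, 14.1600)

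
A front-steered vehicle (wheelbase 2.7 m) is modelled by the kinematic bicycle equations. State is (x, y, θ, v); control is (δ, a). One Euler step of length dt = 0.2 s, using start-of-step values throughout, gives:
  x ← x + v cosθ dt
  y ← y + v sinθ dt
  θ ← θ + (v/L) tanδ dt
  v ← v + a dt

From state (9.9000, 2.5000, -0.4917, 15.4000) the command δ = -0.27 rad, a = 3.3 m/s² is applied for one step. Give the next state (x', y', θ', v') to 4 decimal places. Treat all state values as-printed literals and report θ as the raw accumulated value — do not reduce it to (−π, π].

(12.6151, 1.0459, -0.8074, 16.0600)

x' = 9.9000 + 15.4000·cos(-0.4917)·0.2 = 12.6151
y' = 2.5000 + 15.4000·sin(-0.4917)·0.2 = 1.0459
θ' = -0.4917 + (15.4000/2.7)·tan(-0.27)·0.2 = -0.8074
v' = 15.4000 + 3.3000·0.2 = 16.0600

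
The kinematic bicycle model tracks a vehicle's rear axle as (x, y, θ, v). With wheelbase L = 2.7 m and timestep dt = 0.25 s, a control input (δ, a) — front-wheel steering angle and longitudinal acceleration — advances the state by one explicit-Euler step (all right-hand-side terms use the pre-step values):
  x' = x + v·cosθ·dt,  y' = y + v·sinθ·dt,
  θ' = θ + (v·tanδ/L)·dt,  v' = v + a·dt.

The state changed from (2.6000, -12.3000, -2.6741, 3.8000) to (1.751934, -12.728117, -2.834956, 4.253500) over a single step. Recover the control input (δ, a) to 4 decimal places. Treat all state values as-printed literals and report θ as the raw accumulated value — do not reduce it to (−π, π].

δ = -0.4288, a = 1.8140

a = (v'−v)/dt = (0.453500)/0.25 = 1.8140
Δθ = θ'−θ = -0.160856;  (v·dt/L) = 3.8000·0.25/2.7 = 0.351852
tan δ = Δθ·L/(v·dt) = -0.457170  →  δ = -0.4288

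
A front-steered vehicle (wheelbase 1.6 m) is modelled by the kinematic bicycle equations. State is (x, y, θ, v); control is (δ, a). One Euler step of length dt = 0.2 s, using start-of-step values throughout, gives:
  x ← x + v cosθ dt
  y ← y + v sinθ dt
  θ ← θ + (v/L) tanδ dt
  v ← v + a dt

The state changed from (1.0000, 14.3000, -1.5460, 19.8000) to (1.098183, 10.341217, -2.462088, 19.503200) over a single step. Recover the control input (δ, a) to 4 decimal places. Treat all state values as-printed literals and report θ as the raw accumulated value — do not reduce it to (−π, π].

a = (v'−v)/dt = (-0.296800)/0.2 = -1.4840
Δθ = θ'−θ = -0.916088;  (v·dt/L) = 19.8000·0.2/1.6 = 2.475000
tan δ = Δθ·L/(v·dt) = -0.370137  →  δ = -0.3545

δ = -0.3545, a = -1.4840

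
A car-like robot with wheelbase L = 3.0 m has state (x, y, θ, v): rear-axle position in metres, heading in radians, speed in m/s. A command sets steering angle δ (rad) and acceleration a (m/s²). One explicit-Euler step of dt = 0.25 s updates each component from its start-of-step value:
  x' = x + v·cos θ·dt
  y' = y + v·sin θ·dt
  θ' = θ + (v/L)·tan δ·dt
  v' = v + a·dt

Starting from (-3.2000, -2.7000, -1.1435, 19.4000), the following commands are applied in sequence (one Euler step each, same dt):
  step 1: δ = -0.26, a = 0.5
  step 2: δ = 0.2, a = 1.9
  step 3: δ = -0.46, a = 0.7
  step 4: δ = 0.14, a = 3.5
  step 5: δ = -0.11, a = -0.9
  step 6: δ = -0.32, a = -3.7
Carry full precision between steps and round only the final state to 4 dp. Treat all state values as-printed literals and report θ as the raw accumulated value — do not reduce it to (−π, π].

(-5.6619, -30.9182, -2.6014, 19.9000)

after step 1 (δ=-0.26, a=0.5): (-1.190103, -7.113934, -1.573568, 19.525000)
after step 2 (δ=0.2, a=1.9): (-1.203633, -11.995165, -1.243742, 20.000000)
after step 3 (δ=-0.46, a=0.7): (0.402641, -16.730129, -2.069490, 20.175000)
after step 4 (δ=0.14, a=3.5): (-2.009677, -21.159591, -1.832565, 21.050000)
after step 5 (δ=-0.11, a=-0.9): (-3.371556, -26.242818, -2.026305, 20.825000)
after step 6 (δ=-0.32, a=-3.7): (-5.661888, -30.918224, -2.601404, 19.900000)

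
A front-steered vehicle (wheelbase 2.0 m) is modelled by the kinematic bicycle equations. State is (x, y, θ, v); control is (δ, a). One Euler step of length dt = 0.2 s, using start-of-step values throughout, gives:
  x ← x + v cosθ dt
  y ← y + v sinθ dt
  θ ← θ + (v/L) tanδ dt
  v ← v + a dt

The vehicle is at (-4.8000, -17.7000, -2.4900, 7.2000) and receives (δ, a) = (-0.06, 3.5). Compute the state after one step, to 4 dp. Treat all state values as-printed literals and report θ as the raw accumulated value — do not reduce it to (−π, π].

(-5.9450, -18.5733, -2.5333, 7.9000)

x' = -4.8000 + 7.2000·cos(-2.4900)·0.2 = -5.9450
y' = -17.7000 + 7.2000·sin(-2.4900)·0.2 = -18.5733
θ' = -2.4900 + (7.2000/2.0)·tan(-0.06)·0.2 = -2.5333
v' = 7.2000 + 3.5000·0.2 = 7.9000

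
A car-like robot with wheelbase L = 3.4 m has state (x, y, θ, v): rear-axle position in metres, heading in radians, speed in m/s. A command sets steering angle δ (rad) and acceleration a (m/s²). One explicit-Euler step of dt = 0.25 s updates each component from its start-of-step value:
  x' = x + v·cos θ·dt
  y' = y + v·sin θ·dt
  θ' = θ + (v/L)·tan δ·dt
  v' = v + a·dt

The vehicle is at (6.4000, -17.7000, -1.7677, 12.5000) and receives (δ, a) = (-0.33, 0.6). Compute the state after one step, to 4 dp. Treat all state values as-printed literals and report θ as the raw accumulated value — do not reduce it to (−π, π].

x' = 6.4000 + 12.5000·cos(-1.7677)·0.25 = 5.7886
y' = -17.7000 + 12.5000·sin(-1.7677)·0.25 = -20.7646
θ' = -1.7677 + (12.5000/3.4)·tan(-0.33)·0.25 = -2.0825
v' = 12.5000 + 0.6000·0.25 = 12.6500

(5.7886, -20.7646, -2.0825, 12.6500)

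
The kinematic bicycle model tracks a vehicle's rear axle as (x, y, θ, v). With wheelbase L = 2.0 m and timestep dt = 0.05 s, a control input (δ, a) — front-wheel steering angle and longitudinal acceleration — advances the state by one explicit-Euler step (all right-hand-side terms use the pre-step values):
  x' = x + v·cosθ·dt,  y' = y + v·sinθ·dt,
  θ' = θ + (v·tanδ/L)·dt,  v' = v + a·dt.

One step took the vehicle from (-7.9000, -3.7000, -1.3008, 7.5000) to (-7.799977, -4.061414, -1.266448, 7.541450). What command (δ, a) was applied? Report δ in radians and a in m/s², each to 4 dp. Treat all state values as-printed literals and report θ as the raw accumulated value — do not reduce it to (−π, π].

a = (v'−v)/dt = (0.041450)/0.05 = 0.8290
Δθ = θ'−θ = 0.034352;  (v·dt/L) = 7.5000·0.05/2.0 = 0.187500
tan δ = Δθ·L/(v·dt) = 0.183211  →  δ = 0.1812

δ = 0.1812, a = 0.8290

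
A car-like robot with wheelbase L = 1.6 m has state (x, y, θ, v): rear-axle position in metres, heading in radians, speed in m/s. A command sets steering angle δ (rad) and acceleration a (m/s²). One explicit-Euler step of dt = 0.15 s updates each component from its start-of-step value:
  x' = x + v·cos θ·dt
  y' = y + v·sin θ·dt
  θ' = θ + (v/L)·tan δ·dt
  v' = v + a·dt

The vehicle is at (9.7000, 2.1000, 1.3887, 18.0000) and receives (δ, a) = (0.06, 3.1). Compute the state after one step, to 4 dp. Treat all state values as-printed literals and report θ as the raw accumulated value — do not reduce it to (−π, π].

x' = 9.7000 + 18.0000·cos(1.3887)·0.15 = 10.1889
y' = 2.1000 + 18.0000·sin(1.3887)·0.15 = 4.7554
θ' = 1.3887 + (18.0000/1.6)·tan(0.06)·0.15 = 1.4901
v' = 18.0000 + 3.1000·0.15 = 18.4650

(10.1889, 4.7554, 1.4901, 18.4650)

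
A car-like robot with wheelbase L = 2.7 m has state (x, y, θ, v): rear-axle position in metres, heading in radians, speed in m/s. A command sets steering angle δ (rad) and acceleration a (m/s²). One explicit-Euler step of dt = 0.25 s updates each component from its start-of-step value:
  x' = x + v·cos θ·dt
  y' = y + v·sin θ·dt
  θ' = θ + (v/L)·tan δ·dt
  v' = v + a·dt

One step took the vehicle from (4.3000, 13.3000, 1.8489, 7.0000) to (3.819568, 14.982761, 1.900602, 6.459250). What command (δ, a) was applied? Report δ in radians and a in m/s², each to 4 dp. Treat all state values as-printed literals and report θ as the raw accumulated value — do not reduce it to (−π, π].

a = (v'−v)/dt = (-0.540750)/0.25 = -2.1630
Δθ = θ'−θ = 0.051702;  (v·dt/L) = 7.0000·0.25/2.7 = 0.648148
tan δ = Δθ·L/(v·dt) = 0.079769  →  δ = 0.0796

δ = 0.0796, a = -2.1630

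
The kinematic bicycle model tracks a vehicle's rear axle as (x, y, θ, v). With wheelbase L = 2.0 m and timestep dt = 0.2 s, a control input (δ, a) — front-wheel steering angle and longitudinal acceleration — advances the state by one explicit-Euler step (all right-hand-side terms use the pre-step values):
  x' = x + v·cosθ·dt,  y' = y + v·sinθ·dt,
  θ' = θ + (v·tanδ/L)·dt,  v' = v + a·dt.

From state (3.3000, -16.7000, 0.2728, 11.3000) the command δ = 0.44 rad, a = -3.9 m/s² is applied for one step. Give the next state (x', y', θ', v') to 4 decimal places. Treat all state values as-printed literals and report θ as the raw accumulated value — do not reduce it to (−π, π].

x' = 3.3000 + 11.3000·cos(0.2728)·0.2 = 5.4764
y' = -16.7000 + 11.3000·sin(0.2728)·0.2 = -16.0911
θ' = 0.2728 + (11.3000/2.0)·tan(0.44)·0.2 = 0.8048
v' = 11.3000 − 3.9000·0.2 = 10.5200

(5.4764, -16.0911, 0.8048, 10.5200)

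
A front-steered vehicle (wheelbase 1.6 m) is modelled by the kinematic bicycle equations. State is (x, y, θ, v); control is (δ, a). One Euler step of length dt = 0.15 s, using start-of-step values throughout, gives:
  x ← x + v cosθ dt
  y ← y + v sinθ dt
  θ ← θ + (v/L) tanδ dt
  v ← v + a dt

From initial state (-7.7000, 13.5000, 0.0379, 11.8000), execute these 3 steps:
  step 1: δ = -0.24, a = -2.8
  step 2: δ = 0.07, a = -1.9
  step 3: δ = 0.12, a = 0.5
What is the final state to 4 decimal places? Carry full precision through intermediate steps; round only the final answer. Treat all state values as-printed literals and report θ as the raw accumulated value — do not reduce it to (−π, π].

after step 1 (δ=-0.24, a=-2.8): (-5.931271, 13.567067, -0.232818, 11.380000)
after step 2 (δ=0.07, a=-1.9): (-4.270326, 13.173227, -0.158014, 11.095000)
after step 3 (δ=0.12, a=0.5): (-2.626809, 12.911345, -0.032593, 11.170000)

(-2.6268, 12.9113, -0.0326, 11.1700)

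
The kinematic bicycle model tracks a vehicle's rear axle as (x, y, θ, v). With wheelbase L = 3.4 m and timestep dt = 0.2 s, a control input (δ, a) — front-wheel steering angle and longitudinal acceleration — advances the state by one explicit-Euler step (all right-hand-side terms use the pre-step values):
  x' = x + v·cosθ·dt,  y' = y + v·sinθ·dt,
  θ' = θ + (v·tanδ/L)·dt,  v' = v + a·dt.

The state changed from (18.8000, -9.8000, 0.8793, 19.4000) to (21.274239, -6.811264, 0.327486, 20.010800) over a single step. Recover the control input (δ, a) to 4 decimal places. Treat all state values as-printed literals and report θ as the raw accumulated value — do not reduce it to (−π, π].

a = (v'−v)/dt = (0.610800)/0.2 = 3.0540
Δθ = θ'−θ = -0.551814;  (v·dt/L) = 19.4000·0.2/3.4 = 1.141176
tan δ = Δθ·L/(v·dt) = -0.483548  →  δ = -0.4504

δ = -0.4504, a = 3.0540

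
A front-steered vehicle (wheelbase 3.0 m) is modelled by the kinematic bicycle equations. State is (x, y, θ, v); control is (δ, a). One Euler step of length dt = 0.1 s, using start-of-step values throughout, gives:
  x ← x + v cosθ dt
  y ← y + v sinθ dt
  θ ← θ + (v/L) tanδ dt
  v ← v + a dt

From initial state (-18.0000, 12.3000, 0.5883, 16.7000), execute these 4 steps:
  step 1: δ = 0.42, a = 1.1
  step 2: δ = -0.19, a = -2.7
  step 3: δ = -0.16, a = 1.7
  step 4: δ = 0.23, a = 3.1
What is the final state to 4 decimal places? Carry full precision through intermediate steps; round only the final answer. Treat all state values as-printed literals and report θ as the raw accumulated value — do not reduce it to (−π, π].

(-12.9112, 16.5751, 0.7706, 17.0200)

after step 1 (δ=0.42, a=1.1): (-16.610752, 13.226763, 0.836892, 16.810000)
after step 2 (δ=-0.19, a=-2.7): (-15.484862, 14.475014, 0.729129, 16.540000)
after step 3 (δ=-0.16, a=1.7): (-14.251383, 15.576943, 0.640155, 16.710000)
after step 4 (δ=0.23, a=3.1): (-12.911235, 16.575064, 0.770573, 17.020000)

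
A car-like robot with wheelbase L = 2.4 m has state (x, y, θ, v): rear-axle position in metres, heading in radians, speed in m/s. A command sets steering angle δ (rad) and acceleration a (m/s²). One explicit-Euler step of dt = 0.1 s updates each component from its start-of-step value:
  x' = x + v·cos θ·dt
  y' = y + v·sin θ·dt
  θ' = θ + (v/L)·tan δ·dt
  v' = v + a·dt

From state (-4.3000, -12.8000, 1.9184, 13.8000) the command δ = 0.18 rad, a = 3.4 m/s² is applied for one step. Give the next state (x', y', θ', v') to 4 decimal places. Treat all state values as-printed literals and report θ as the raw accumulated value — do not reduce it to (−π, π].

x' = -4.3000 + 13.8000·cos(1.9184)·0.1 = -4.7701
y' = -12.8000 + 13.8000·sin(1.9184)·0.1 = -11.5025
θ' = 1.9184 + (13.8000/2.4)·tan(0.18)·0.1 = 2.0230
v' = 13.8000 + 3.4000·0.1 = 14.1400

(-4.7701, -11.5025, 2.0230, 14.1400)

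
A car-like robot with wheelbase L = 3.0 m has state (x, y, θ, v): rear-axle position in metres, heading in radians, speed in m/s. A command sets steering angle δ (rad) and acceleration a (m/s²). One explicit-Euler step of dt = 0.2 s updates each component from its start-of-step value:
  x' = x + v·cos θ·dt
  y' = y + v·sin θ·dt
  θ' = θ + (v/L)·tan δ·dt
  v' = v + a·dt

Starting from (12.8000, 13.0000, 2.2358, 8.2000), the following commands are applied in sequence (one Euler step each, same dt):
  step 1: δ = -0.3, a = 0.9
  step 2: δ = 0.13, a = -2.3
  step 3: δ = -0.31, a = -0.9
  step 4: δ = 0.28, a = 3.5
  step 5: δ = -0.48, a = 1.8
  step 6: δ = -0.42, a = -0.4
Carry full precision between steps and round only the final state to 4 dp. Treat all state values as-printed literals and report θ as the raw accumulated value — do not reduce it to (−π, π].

after step 1 (δ=-0.3, a=0.9): (11.788018, 14.290540, 2.066696, 8.380000)
after step 2 (δ=0.13, a=-2.3): (10.990538, 15.764650, 2.139735, 7.920000)
after step 3 (δ=-0.31, a=-0.9): (10.137177, 17.099128, 1.970602, 7.740000)
after step 4 (δ=0.28, a=3.5): (9.534635, 18.525048, 2.118980, 8.440000)
after step 5 (δ=-0.48, a=1.8): (8.654955, 19.965709, 1.826050, 8.800000)
after step 6 (δ=-0.42, a=-0.4): (8.210571, 21.668684, 1.564060, 8.720000)

(8.2106, 21.6687, 1.5641, 8.7200)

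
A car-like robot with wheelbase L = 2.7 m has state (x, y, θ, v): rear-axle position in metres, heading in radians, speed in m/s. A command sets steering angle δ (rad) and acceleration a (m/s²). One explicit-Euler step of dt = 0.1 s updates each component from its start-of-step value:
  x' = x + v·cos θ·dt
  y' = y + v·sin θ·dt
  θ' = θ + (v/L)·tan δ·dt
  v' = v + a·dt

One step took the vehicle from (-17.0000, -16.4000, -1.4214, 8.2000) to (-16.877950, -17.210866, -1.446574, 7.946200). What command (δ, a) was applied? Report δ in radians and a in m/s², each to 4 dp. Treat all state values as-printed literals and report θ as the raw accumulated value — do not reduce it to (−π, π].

a = (v'−v)/dt = (-0.253800)/0.1 = -2.5380
Δθ = θ'−θ = -0.025174;  (v·dt/L) = 8.2000·0.1/2.7 = 0.303704
tan δ = Δθ·L/(v·dt) = -0.082890  →  δ = -0.0827

δ = -0.0827, a = -2.5380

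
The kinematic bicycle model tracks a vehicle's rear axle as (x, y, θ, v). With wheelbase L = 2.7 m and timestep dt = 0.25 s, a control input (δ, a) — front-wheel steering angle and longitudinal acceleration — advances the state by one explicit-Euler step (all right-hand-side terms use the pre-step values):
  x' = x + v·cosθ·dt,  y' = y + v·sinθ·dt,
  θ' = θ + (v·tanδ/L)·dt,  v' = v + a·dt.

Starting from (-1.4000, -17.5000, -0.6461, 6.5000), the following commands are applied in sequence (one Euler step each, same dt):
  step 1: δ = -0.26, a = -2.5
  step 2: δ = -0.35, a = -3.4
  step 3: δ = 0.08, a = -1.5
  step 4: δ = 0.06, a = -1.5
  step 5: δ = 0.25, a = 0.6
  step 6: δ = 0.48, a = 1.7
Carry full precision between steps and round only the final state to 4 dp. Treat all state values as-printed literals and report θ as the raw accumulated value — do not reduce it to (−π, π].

after step 1 (δ=-0.26, a=-2.5): (-0.102538, -18.478375, -0.806206, 5.875000)
after step 2 (δ=-0.35, a=-3.4): (0.914192, -19.538322, -1.004774, 5.025000)
after step 3 (δ=0.08, a=-1.5): (1.587892, -20.598648, -0.967472, 4.650000)
after step 4 (δ=0.06, a=-1.5): (2.247474, -21.555914, -0.941608, 4.275000)
after step 5 (δ=0.25, a=0.6): (2.876421, -22.420004, -0.840535, 4.425000)
after step 6 (δ=0.48, a=1.7): (3.614361, -23.244161, -0.627229, 4.850000)

(3.6144, -23.2442, -0.6272, 4.8500)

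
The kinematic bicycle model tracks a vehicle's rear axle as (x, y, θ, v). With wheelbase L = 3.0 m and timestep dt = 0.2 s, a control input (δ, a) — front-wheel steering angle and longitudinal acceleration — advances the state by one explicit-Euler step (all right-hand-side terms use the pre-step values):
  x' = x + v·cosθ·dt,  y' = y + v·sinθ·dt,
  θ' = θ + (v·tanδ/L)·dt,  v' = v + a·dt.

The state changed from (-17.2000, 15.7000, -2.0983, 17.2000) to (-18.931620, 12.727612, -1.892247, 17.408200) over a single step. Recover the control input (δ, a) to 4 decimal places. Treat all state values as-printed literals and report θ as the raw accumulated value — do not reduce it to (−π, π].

a = (v'−v)/dt = (0.208200)/0.2 = 1.0410
Δθ = θ'−θ = 0.206053;  (v·dt/L) = 17.2000·0.2/3.0 = 1.146667
tan δ = Δθ·L/(v·dt) = 0.179697  →  δ = 0.1778

δ = 0.1778, a = 1.0410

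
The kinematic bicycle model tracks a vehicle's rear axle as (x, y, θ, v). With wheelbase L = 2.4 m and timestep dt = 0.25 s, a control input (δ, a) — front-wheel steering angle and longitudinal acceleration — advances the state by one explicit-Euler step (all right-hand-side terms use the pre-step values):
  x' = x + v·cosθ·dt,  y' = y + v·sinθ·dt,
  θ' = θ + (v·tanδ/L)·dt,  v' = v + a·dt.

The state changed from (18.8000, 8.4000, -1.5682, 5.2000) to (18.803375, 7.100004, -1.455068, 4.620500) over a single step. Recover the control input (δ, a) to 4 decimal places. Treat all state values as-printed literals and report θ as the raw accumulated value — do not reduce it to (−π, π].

δ = 0.2059, a = -2.3180

a = (v'−v)/dt = (-0.579500)/0.25 = -2.3180
Δθ = θ'−θ = 0.113132;  (v·dt/L) = 5.2000·0.25/2.4 = 0.541667
tan δ = Δθ·L/(v·dt) = 0.208859  →  δ = 0.2059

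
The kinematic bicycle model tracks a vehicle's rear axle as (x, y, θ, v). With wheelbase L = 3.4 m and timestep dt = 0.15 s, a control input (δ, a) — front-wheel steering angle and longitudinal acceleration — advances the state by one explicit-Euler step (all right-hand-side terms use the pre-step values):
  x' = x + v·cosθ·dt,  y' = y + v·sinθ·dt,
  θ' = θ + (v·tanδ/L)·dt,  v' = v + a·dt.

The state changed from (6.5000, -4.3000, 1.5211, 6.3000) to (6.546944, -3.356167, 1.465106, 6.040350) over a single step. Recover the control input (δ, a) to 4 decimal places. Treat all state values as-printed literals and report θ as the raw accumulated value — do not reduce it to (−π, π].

a = (v'−v)/dt = (-0.259650)/0.15 = -1.7310
Δθ = θ'−θ = -0.055994;  (v·dt/L) = 6.3000·0.15/3.4 = 0.277941
tan δ = Δθ·L/(v·dt) = -0.201460  →  δ = -0.1988

δ = -0.1988, a = -1.7310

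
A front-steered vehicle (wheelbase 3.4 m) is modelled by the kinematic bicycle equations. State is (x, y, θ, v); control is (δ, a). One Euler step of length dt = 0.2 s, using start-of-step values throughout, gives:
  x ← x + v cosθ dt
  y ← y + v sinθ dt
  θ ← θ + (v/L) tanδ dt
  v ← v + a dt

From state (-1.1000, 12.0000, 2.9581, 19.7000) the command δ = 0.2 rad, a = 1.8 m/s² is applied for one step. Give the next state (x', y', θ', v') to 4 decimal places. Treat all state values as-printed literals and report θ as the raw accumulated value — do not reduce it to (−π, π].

(-4.9739, 12.7189, 3.1930, 20.0600)

x' = -1.1000 + 19.7000·cos(2.9581)·0.2 = -4.9739
y' = 12.0000 + 19.7000·sin(2.9581)·0.2 = 12.7189
θ' = 2.9581 + (19.7000/3.4)·tan(0.2)·0.2 = 3.1930
v' = 19.7000 + 1.8000·0.2 = 20.0600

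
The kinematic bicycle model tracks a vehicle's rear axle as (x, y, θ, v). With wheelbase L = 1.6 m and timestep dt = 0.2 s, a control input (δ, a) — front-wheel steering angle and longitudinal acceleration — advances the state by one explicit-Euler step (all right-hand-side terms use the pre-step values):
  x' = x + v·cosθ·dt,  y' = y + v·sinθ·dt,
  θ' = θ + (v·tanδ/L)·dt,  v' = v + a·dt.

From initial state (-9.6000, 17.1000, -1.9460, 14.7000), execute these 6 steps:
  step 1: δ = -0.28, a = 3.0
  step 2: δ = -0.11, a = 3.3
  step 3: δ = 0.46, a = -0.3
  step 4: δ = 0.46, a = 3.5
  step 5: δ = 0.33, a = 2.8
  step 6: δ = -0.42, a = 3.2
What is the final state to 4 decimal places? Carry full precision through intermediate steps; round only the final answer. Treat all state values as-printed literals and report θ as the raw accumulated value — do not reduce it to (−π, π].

(-10.4035, 5.7345, -0.9596, 17.8000)

after step 1 (δ=-0.28, a=3.0): (-10.677398, 14.364527, -2.474381, 15.300000)
after step 2 (δ=-0.11, a=3.3): (-13.081182, 12.471005, -2.685609, 15.960000)
after step 3 (δ=0.46, a=-0.3): (-15.947050, 11.065421, -1.697188, 15.900000)
after step 4 (δ=0.46, a=3.5): (-16.347907, 7.910787, -0.712484, 16.600000)
after step 5 (δ=0.33, a=2.8): (-13.835529, 5.740452, -0.001745, 17.160000)
after step 6 (δ=-0.42, a=3.2): (-10.403534, 5.734463, -0.959643, 17.800000)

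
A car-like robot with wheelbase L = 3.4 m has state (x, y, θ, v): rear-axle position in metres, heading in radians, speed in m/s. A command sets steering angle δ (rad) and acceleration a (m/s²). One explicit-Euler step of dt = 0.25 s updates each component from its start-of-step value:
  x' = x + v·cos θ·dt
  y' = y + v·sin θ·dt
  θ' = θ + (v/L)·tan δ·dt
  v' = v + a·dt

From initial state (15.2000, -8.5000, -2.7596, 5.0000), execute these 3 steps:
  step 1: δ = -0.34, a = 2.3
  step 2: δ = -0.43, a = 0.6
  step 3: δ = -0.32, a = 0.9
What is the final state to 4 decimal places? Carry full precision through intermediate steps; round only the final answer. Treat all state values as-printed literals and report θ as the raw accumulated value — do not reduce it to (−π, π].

(11.2620, -9.4049, -3.2172, 5.9500)

after step 1 (δ=-0.34, a=2.3): (14.040095, -8.965963, -2.889650, 5.575000)
after step 2 (δ=-0.43, a=0.6): (12.690346, -9.313404, -3.077651, 5.725000)
after step 3 (δ=-0.32, a=0.9): (11.262021, -9.404858, -3.217152, 5.950000)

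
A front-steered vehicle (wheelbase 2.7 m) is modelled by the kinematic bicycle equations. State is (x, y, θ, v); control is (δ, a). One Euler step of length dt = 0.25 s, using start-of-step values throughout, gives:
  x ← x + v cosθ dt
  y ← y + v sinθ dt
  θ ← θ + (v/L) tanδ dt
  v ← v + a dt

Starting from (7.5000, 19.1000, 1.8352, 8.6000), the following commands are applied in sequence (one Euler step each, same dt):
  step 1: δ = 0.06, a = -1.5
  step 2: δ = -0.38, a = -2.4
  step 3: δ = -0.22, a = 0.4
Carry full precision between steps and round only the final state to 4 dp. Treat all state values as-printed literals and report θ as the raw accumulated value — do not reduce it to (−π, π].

(6.2911, 25.0383, 1.4210, 7.7250)

after step 1 (δ=0.06, a=-1.5): (6.938133, 21.175284, 1.883035, 8.225000)
after step 2 (δ=-0.38, a=-2.4): (6.306473, 23.132111, 1.578853, 7.625000)
after step 3 (δ=-0.22, a=0.4): (6.291116, 25.038299, 1.420973, 7.725000)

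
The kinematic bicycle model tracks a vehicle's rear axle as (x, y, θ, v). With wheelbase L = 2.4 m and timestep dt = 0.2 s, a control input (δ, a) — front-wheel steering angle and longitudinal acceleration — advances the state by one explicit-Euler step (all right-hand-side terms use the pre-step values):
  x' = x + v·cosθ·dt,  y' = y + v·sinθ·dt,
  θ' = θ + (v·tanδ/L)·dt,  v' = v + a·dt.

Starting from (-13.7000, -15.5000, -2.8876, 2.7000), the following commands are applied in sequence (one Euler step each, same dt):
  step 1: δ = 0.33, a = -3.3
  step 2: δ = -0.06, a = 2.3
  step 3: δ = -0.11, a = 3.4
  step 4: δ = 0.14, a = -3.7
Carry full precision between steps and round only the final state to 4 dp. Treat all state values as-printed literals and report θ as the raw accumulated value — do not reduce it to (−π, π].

after step 1 (δ=0.33, a=-3.3): (-14.222675, -15.635686, -2.810532, 2.040000)
after step 2 (δ=-0.06, a=2.3): (-14.608520, -15.768305, -2.820744, 2.500000)
after step 3 (δ=-0.11, a=3.4): (-15.083004, -15.925991, -2.843754, 3.180000)
after step 4 (δ=0.14, a=-3.7): (-15.691003, -16.112628, -2.806409, 2.440000)

(-15.6910, -16.1126, -2.8064, 2.4400)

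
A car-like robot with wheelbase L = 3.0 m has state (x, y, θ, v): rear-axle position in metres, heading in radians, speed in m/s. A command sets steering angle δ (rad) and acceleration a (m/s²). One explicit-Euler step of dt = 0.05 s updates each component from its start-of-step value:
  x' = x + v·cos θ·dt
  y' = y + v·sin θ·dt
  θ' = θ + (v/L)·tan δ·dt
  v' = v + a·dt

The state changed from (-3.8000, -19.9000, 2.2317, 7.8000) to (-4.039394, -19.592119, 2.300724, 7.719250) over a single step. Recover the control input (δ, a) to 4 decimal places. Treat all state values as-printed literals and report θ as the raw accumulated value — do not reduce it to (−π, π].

δ = 0.4881, a = -1.6150

a = (v'−v)/dt = (-0.080750)/0.05 = -1.6150
Δθ = θ'−θ = 0.069024;  (v·dt/L) = 7.8000·0.05/3.0 = 0.130000
tan δ = Δθ·L/(v·dt) = 0.530954  →  δ = 0.4881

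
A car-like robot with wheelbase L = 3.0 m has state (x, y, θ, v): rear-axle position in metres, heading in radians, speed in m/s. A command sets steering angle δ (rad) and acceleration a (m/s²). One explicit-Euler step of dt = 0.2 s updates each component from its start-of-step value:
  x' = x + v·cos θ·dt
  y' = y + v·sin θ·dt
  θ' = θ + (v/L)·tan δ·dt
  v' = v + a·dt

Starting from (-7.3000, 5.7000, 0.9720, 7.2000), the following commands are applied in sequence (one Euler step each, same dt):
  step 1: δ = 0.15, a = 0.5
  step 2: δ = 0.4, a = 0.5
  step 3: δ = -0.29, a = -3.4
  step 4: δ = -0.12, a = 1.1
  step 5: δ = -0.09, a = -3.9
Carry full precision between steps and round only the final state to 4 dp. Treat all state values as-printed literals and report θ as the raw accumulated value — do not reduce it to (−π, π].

after step 1 (δ=0.15, a=0.5): (-6.488346, 6.889461, 1.044545, 7.300000)
after step 2 (δ=0.4, a=0.5): (-5.754995, 8.151917, 1.250304, 7.400000)
after step 3 (δ=-0.29, a=-3.4): (-5.288745, 9.556556, 1.103087, 6.720000)
after step 4 (δ=-0.12, a=1.1): (-4.682812, 10.756216, 1.049068, 6.940000)
after step 5 (δ=-0.09, a=-3.9): (-3.991062, 11.959555, 1.007315, 6.160000)

(-3.9911, 11.9596, 1.0073, 6.1600)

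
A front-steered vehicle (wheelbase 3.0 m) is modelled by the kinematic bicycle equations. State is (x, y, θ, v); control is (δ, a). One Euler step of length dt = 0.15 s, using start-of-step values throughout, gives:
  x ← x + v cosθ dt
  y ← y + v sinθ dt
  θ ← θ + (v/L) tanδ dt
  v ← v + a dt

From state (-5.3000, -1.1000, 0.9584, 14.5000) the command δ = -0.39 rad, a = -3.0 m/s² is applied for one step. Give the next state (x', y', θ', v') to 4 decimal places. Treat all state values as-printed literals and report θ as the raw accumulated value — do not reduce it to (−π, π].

x' = -5.3000 + 14.5000·cos(0.9584)·0.15 = -4.0497
y' = -1.1000 + 14.5000·sin(0.9584)·0.15 = 0.6797
θ' = 0.9584 + (14.5000/3.0)·tan(-0.39)·0.15 = 0.6604
v' = 14.5000 − 3.0000·0.15 = 14.0500

(-4.0497, 0.6797, 0.6604, 14.0500)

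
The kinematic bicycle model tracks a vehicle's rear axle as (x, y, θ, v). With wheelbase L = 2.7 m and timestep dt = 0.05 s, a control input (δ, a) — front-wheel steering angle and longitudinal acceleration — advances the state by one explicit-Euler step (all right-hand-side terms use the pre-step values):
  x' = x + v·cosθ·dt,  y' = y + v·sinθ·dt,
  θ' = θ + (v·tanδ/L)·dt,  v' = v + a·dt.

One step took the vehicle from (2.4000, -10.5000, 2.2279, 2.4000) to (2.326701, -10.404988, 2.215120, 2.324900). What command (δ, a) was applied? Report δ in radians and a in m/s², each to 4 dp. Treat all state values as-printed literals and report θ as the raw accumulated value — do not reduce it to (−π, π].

δ = -0.2800, a = -1.5020

a = (v'−v)/dt = (-0.075100)/0.05 = -1.5020
Δθ = θ'−θ = -0.012780;  (v·dt/L) = 2.4000·0.05/2.7 = 0.044444
tan δ = Δθ·L/(v·dt) = -0.287550  →  δ = -0.2800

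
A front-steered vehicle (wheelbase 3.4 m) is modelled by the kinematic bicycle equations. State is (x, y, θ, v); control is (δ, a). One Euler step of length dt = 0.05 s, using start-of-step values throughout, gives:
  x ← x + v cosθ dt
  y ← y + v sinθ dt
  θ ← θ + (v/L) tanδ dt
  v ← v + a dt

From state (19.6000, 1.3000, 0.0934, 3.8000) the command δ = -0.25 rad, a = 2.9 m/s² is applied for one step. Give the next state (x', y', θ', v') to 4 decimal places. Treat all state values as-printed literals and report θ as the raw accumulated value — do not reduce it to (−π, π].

x' = 19.6000 + 3.8000·cos(0.0934)·0.05 = 19.7892
y' = 1.3000 + 3.8000·sin(0.0934)·0.05 = 1.3177
θ' = 0.0934 + (3.8000/3.4)·tan(-0.25)·0.05 = 0.0791
v' = 3.8000 + 2.9000·0.05 = 3.9450

(19.7892, 1.3177, 0.0791, 3.9450)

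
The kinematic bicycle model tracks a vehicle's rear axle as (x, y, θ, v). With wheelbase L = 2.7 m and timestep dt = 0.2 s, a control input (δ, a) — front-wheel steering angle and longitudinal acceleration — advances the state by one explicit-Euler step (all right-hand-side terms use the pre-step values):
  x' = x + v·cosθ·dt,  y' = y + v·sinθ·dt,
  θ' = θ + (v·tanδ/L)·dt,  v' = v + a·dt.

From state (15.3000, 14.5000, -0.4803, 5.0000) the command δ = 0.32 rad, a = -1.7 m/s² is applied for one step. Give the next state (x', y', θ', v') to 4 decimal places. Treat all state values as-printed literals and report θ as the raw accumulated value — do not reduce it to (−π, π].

x' = 15.3000 + 5.0000·cos(-0.4803)·0.2 = 16.1869
y' = 14.5000 + 5.0000·sin(-0.4803)·0.2 = 14.0380
θ' = -0.4803 + (5.0000/2.7)·tan(0.32)·0.2 = -0.3576
v' = 5.0000 − 1.7000·0.2 = 4.6600

(16.1869, 14.0380, -0.3576, 4.6600)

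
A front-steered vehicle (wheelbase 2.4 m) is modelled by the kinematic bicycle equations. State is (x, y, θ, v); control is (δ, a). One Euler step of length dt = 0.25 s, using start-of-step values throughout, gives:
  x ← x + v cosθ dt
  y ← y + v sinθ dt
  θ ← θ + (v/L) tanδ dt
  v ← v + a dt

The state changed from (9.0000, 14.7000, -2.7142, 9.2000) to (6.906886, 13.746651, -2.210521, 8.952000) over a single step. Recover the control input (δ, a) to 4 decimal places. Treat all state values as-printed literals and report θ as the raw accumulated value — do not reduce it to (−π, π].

δ = 0.4839, a = -0.9920

a = (v'−v)/dt = (-0.248000)/0.25 = -0.9920
Δθ = θ'−θ = 0.503679;  (v·dt/L) = 9.2000·0.25/2.4 = 0.958333
tan δ = Δθ·L/(v·dt) = 0.525578  →  δ = 0.4839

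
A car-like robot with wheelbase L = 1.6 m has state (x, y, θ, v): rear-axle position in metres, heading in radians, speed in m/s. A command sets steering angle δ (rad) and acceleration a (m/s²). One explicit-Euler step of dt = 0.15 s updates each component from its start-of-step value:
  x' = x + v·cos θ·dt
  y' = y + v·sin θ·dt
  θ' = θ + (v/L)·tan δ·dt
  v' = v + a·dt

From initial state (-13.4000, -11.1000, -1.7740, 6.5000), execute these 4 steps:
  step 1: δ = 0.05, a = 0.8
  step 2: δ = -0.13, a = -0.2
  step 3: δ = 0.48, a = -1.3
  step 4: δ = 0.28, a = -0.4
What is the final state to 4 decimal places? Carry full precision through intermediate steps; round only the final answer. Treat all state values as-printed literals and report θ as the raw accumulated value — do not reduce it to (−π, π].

after step 1 (δ=0.05, a=0.8): (-13.596763, -12.054939, -1.743506, 6.620000)
after step 2 (δ=-0.13, a=-0.2): (-13.767412, -13.033166, -1.824645, 6.590000)
after step 3 (δ=0.48, a=-1.3): (-14.015655, -13.989988, -1.503005, 6.395000)
after step 4 (δ=0.28, a=-0.4): (-13.950676, -14.947035, -1.330607, 6.335000)

(-13.9507, -14.9470, -1.3306, 6.3350)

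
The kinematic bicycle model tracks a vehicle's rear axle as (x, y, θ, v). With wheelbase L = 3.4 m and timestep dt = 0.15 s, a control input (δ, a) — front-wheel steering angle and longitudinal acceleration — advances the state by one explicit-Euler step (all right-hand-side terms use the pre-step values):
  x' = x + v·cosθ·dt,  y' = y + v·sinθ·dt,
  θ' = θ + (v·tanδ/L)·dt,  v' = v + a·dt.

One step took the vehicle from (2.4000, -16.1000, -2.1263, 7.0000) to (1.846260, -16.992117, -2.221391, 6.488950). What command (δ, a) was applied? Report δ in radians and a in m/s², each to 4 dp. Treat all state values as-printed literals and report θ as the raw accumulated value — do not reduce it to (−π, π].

a = (v'−v)/dt = (-0.511050)/0.15 = -3.4070
Δθ = θ'−θ = -0.095091;  (v·dt/L) = 7.0000·0.15/3.4 = 0.308824
tan δ = Δθ·L/(v·dt) = -0.307914  →  δ = -0.2987

δ = -0.2987, a = -3.4070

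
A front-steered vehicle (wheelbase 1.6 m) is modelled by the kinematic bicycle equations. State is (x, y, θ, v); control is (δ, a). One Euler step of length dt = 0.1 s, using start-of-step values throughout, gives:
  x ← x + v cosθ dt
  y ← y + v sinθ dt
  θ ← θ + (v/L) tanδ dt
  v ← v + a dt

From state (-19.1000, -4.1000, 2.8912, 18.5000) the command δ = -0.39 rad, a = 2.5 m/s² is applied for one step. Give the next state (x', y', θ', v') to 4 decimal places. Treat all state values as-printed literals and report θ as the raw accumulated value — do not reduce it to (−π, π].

x' = -19.1000 + 18.5000·cos(2.8912)·0.1 = -20.8923
y' = -4.1000 + 18.5000·sin(2.8912)·0.1 = -3.6416
θ' = 2.8912 + (18.5000/1.6)·tan(-0.39)·0.1 = 2.4159
v' = 18.5000 + 2.5000·0.1 = 18.7500

(-20.8923, -3.6416, 2.4159, 18.7500)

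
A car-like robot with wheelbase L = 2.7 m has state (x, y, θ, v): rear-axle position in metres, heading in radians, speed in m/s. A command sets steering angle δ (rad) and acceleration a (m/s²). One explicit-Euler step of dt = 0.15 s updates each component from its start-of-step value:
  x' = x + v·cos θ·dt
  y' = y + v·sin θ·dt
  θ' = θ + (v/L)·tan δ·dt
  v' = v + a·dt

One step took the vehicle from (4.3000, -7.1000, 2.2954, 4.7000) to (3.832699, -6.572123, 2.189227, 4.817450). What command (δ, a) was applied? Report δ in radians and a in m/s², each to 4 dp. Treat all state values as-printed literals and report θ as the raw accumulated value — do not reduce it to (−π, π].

δ = -0.3862, a = 0.7830

a = (v'−v)/dt = (0.117450)/0.15 = 0.7830
Δθ = θ'−θ = -0.106173;  (v·dt/L) = 4.7000·0.15/2.7 = 0.261111
tan δ = Δθ·L/(v·dt) = -0.406620  →  δ = -0.3862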